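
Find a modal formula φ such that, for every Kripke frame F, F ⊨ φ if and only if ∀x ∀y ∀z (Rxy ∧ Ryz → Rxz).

□ψ → □□ψ

The condition is transitivity. The 4 schema □ψ → □□ψ defines it.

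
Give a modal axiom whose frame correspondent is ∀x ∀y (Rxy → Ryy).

The condition is shift-reflexivity. The T□ schema □(□r → r) defines it.
Suppose □(□r→r) is valid. Take Rxy and set V(r)={w : Ryw}. Then at y, □r holds; since □(□r→r) at x, □r→r at y, so r at y, i.e. Ryy.

□(□r → r)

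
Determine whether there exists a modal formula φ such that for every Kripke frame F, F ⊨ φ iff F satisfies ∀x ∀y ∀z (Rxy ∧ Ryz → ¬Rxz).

Not modally definable

If a class were modally definable it would be closed under surjective bounded morphisms (Goldblatt–Thomason).
The 7-cycle (worlds a,b,c,d,e,f,g with a→b→c→d→e→f→g→a) is intransitive. Mapping every world to a single reflexive point • is a surjective bounded morphism; the reflexive point is not intransitive (R••∧R•• but R••).
So no modal formula (or set of formulas) defines exactly the intransitive frames.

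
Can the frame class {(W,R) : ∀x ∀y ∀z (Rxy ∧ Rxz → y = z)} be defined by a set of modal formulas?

The condition is partial functionality. A defining modal formula is ◇r → □r.

Definable; ◇r → □r defines it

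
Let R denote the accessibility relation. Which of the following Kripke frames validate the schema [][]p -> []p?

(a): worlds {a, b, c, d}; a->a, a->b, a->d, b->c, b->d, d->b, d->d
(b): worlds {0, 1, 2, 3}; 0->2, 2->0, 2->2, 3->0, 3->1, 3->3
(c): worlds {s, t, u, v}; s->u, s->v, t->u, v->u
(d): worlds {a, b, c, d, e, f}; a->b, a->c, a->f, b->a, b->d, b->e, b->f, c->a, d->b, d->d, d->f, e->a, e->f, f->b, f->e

Frame correspondent (Sahlqvist): forall x forall y (Rxy -> exists z (Rxz & Rzy)) — i.e. density.
(a): fails — Rbc but no z with Rbz and Rzc.
(b): ✓.
(c): fails — Rtu but no z with Rtz and Rzu.
(d): fails — Rea but no z with Rez and Rza.
Valid on: (b).

(b)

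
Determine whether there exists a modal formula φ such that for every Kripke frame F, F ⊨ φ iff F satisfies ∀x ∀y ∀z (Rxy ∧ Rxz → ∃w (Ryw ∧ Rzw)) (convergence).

Yes, by ◇□q → □◇q

Yes: it is convergence, defined by the .2 schema ◇□q → □◇q.
Suppose ◇□q→□◇q is valid. Take Rxy, Rxz and set V(q)={w : Ryw}. Then □q at y so ◇□q at x, so □◇q at x, so ◇q at z, giving w with Rzw and Ryw.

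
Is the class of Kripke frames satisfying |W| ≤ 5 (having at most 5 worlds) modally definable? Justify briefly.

Not modally definable

If a class were modally definable it would be closed under disjoint unions (Goldblatt–Thomason).
Any modal formula valid on each of 6 disjoint one-world frames is valid on their disjoint union (validity is preserved under disjoint unions). Each one-world frame has |W|=1≤5, but the union has |W|=6.
So no modal formula (or set of formulas) defines exactly the |W|≤5 frames.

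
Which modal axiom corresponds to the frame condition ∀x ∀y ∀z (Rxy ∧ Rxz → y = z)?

◇p → □p

A defining formula is ◇p → □p (the CD axiom).
Suppose ◇p→□p is valid. Take Rxy, Rxz and set V(p)={y}. Then ◇p at x, so □p at x, so p at z, i.e. z=y.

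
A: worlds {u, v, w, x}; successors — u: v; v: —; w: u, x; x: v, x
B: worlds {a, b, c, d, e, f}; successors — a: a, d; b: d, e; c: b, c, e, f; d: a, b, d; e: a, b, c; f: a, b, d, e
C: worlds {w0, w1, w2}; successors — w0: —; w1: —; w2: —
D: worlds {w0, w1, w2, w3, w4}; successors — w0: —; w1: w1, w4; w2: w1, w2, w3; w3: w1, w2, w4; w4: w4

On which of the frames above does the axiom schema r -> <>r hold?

Frame correspondent (Sahlqvist): forall x exists w (x = w & xRw) — i.e. a generalized confluence (Geach) condition.
A: fails — at u but no t with u=t and uRt.
B: fails — at b but no w with b=w and bRw.
C: fails — at w0 but no w with w0=w and w0Rw.
D: fails — at w0 but no w with w0=w and w0Rw.

none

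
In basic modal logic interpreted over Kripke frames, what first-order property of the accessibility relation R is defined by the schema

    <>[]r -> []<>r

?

Convergence

This schema is the .2 axiom.
It corresponds to convergence: forall x forall y forall z (Rxy & Rxz -> exists w (Ryw & Rzw)).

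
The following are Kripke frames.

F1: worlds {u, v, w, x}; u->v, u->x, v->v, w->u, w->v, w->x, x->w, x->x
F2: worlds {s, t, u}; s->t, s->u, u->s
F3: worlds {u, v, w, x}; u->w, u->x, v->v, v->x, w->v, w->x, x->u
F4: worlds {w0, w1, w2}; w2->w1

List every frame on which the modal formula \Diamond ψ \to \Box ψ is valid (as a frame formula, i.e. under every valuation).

F4

Frame correspondent (Sahlqvist): \forall x \forall y \forall z (Rxy \wedge Rxz \to y = z) — i.e. partial functionality.
F1: fails — u sees both v and x.
F2: fails — s sees both t and u.
F3: fails — u sees both w and x.
F4: holds.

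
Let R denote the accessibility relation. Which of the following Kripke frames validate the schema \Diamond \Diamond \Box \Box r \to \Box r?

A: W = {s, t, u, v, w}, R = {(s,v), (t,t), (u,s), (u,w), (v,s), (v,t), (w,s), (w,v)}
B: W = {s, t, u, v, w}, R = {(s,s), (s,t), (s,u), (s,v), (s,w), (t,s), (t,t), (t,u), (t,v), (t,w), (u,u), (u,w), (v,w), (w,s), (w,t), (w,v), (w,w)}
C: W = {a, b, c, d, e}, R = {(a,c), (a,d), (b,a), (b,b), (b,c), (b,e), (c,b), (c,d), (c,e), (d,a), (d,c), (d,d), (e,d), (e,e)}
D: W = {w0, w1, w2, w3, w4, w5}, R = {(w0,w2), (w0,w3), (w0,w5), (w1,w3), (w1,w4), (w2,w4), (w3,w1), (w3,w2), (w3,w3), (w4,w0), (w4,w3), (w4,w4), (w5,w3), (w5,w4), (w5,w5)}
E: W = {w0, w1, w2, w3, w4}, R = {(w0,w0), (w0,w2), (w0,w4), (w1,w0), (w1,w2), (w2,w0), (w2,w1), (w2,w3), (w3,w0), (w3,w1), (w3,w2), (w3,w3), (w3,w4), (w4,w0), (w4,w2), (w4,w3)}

E

Frame correspondent (Sahlqvist): \forall x \forall y \forall z ((x R^2 y \wedge xRz) \to \exists w (y R^2 w \wedge z = w)) — i.e. a generalized confluence (Geach) condition.
A: fails — sR²s, sRv but no w* with sR²w* and v=w*.
B: fails — sR²v, sRu but no w* with vR²w* and u=w*.
C: fails — bR²e, bRb but no w with eR²w and b=w.
D: fails — w0R²w1, w0Rw5 but no w with w1R²w and w5=w.
E: condition met.
Valid on: E.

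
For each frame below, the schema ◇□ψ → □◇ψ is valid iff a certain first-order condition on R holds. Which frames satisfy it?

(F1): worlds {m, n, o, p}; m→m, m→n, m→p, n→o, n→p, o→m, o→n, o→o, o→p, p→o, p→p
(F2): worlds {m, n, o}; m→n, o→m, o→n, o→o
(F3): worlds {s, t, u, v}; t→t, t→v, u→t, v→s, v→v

This is the axiom for convergence; its first-order frame correspondent is ∀x ∀y ∀z (Rxy ∧ Rxz → ∃w (Ryw ∧ Rzw)).
(F1): satisfies the condition.
(F2): fails — Rmn and Rmn but n and n have no common successor.
(F3): fails — Rvv and Rvs but v and s have no common successor.

(F1)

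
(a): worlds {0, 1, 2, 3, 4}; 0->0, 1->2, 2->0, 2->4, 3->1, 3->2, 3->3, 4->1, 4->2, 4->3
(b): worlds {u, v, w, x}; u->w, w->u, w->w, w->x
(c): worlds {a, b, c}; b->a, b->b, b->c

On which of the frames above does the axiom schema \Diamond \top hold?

(a)

Frame correspondent (Sahlqvist): \forall x \exists y Rxy — i.e. seriality.
(a): condition met.
(b): fails — world v has no successor.
(c): fails — world a has no successor.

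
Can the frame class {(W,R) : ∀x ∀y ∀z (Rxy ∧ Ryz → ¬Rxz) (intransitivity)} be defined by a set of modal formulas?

Modal frame validity is preserved under surjective bounded morphisms.
The 3-cycle (worlds w0,w1,w2 with w0→w1→w2→w0) is intransitive. Mapping every world to a single reflexive point • is a surjective bounded morphism; the reflexive point is not intransitive (R••∧R•• but R••).
So no modal formula (or set of formulas) defines exactly the intransitive frames.

Not modally definable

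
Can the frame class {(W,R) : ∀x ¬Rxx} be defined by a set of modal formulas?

Not modally definable

Any modally definable frame class is closed under surjective bounded morphisms.
The 2-cycle (worlds s,t with s→t→s) is irreflexive, and the map sending every world to a single reflexive point • is a surjective bounded morphism (forth: every edge maps to (•,•); back: every world has a successor). So any modal formula valid on the 2-cycle is also valid on the reflexive point, which is not irreflexive.
Hence irreflexivity is not modally definable.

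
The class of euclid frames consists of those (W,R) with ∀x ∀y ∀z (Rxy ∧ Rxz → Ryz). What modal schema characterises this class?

This is the Euclidean property; the standard corresponding axiom is 5: ◇r → □◇r.
Suppose ◇r→□◇r is valid. Take Rxy, Rxz and set V(r)={y}. Then ◇r at x, so □◇r at x, so ◇r at z, so some w with Rzw has r; w=y, i.e. Rzy. By symmetry of the argument, Ryz.

◇r → □◇r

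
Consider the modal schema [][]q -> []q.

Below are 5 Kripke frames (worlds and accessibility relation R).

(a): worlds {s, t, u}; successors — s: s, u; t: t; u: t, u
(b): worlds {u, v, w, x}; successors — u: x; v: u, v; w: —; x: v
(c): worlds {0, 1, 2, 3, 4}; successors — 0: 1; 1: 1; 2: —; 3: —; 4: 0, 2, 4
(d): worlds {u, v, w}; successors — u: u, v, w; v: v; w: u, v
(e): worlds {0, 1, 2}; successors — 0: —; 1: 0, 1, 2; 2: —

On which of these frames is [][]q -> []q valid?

The schema corresponds to density: forall x forall y (Rxy -> exists z (Rxz & Rzy)).
(a): ✓.
(b): fails — Rux but no z with Ruz and Rzx.
(c): ✓.
(d): ✓.
(e): ✓.
Valid on: (a), (c), (d), (e).

(a), (c), (d), (e)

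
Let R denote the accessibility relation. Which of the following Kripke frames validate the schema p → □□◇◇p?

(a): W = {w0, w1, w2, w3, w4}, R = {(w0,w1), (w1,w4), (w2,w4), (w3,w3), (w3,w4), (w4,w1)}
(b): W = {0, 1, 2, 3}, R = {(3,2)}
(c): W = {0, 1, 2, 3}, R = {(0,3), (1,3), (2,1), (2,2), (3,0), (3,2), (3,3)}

The schema corresponds to a generalized confluence (Geach) condition: ∀x ∀z (xR²z → ∃w (x = w ∧ zR²w)).
(a): fails — w0R²w4 but no w with w0=w and w4R²w.
(b): condition met.
(c): fails — 0R²2 but no w with 0=w and 2R²w.

(b)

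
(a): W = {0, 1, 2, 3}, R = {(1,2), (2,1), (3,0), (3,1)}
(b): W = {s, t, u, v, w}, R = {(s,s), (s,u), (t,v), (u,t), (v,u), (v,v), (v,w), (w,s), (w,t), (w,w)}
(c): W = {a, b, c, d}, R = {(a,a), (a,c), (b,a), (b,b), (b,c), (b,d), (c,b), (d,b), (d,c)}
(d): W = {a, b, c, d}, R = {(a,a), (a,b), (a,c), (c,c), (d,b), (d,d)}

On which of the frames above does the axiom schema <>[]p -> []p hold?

This is the axiom for the Euclidean property; its first-order frame correspondent is forall x forall y forall z (Rxy & Rxz -> Ryz).
(a): fails — R12 and R12 but not R22.
(b): fails — Rsu and Rsu but not Ruu.
(c): fails — Rac and Raa but not Rca.
(d): fails — Rab and Rab but not Rbb.

none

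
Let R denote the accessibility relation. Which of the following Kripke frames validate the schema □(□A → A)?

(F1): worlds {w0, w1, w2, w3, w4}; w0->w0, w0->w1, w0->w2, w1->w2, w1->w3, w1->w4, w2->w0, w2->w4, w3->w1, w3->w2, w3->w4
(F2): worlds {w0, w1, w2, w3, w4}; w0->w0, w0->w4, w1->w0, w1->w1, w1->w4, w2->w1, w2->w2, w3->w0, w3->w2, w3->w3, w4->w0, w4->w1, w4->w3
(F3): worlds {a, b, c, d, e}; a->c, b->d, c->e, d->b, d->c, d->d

none

Frame correspondent (Sahlqvist): ∀x ∀y (Rxy → Ryy) — i.e. shift-reflexivity.
(F1): fails — Rw1w2 but not Rw2w2.
(F2): fails — Rw0w4 but not Rw4w4.
(F3): fails — Rdc but not Rcc.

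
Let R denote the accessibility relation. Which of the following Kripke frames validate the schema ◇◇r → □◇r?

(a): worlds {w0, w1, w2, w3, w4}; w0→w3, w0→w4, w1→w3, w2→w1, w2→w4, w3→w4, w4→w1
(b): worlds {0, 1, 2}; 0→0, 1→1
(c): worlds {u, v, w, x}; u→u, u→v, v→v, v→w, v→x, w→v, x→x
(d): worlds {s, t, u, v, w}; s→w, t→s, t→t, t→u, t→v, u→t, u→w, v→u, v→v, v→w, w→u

Frame correspondent (Sahlqvist): ∀x ∀y ∀z ((xR²y ∧ xRz) → ∃w (y = w ∧ zRw)) — i.e. a generalized confluence (Geach) condition.
(a): fails — w0R²w1, w0Rw3 but no w with w1=w and w3Rw.
(b): satisfies the condition.
(c): fails — uR²u, uRv but no t with u=t and vRt.
(d): fails — tR²s, tRs but no w* with s=w* and sRw*.
Valid on: (b).

(b)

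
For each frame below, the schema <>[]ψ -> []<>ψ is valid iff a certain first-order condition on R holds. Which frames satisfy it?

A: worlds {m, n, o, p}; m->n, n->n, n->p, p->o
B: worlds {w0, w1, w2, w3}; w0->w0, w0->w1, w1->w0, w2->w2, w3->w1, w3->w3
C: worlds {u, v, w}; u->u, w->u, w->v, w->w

This is the axiom for convergence; its first-order frame correspondent is forall x forall y forall z (Rxy & Rxz -> exists w (Ryw & Rzw)).
A: fails — Rnn and Rnp but n and p have no common successor.
B: fails — Rw3w1 and Rw3w3 but w1 and w3 have no common successor.
C: fails — Rww and Rwv but w and v have no common successor.
Valid on no frame.

none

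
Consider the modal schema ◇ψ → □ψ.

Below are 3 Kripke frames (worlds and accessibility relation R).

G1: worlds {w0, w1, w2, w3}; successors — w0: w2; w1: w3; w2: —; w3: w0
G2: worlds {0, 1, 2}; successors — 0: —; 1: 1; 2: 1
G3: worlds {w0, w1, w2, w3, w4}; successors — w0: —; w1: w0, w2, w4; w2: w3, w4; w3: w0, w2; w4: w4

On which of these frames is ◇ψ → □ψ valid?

This is the axiom for partial functionality; its first-order frame correspondent is ∀x ∀y ∀z (Rxy ∧ Rxz → y = z).
G1: holds.
G2: holds.
G3: fails — w1 sees both w0 and w2.

G1, G2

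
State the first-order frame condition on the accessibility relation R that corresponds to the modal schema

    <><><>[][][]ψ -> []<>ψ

This is a Sahlqvist (Geach-type) schema ◇^3□^3ψ → □^1◇^1ψ.
Minimal-valuation argument: fix x; take any y with xR^3y and any z with xR^1z. Set V(ψ) to the set of worlds R-reachable from y in exactly 3 steps. Then □^3ψ holds at y, so the antecedent holds at x; validity forces ◇^1ψ at z, giving a w with zR^1w and yR^3w.
First-order correspondent: forall x forall y forall z ((x R^3 y & xRz) -> exists w (y R^3 w & zRw)).

forall x forall y forall z ((x R^3 y & xRz) -> exists w (y R^3 w & zRw))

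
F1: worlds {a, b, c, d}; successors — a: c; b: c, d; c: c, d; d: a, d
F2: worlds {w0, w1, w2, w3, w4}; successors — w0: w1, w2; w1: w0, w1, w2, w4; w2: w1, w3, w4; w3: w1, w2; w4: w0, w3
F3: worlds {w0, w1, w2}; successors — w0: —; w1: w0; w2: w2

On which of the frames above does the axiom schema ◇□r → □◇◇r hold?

This is the axiom for a generalized confluence (Geach) condition; its first-order frame correspondent is ∀x ∀y ∀z ((xRy ∧ xRz) → ∃w (yRw ∧ zR²w)).
F1: satisfies the condition.
F2: fails — w1Rw4, w1Rw4 but no w with w4Rw and w4R²w.
F3: fails — w1Rw0, w1Rw0 but no w with w0Rw and w0R²w.

F1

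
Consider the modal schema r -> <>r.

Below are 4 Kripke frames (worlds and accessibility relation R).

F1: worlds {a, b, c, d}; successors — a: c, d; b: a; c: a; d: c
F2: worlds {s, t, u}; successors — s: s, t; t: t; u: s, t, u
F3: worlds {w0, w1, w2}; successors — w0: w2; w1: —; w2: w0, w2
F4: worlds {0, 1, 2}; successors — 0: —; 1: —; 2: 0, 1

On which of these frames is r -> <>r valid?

F2

The schema corresponds to reflexivity: forall x Rxx.
F1: fails — world a does not see itself.
F2: condition met.
F3: fails — world w0 does not see itself.
F4: fails — world 0 does not see itself.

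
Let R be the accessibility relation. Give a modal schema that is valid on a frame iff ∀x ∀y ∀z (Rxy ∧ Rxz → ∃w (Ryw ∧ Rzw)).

A defining formula is ◇□r → □◇r (the .2 axiom).

◇□r → □◇r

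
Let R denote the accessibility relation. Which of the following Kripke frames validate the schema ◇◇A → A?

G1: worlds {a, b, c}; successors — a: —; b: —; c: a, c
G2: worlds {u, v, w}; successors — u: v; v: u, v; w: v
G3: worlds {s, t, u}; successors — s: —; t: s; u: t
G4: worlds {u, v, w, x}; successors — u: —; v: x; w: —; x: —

The schema corresponds to a generalized confluence (Geach) condition: ∀x ∀y (xR²y → ∃w (y = w ∧ x = w)).
G1: fails — cR²a but a ≠ c.
G2: fails — uR²v but v ≠ u.
G3: fails — uR²s but s ≠ u.
G4: condition met.

G4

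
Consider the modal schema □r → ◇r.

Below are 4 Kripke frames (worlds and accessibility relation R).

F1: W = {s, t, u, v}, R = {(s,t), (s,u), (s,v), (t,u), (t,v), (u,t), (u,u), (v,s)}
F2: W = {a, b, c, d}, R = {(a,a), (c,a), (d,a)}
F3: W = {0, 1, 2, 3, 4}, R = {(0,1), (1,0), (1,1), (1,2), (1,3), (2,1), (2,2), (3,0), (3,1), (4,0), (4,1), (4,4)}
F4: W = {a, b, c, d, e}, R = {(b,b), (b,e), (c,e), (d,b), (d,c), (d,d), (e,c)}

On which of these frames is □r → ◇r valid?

F1, F3

Frame correspondent (Sahlqvist): ∀x ∃y Rxy — i.e. seriality.
F1: condition met.
F2: fails — world b has no successor.
F3: condition met.
F4: fails — world a has no successor.
Valid on: F1, F3.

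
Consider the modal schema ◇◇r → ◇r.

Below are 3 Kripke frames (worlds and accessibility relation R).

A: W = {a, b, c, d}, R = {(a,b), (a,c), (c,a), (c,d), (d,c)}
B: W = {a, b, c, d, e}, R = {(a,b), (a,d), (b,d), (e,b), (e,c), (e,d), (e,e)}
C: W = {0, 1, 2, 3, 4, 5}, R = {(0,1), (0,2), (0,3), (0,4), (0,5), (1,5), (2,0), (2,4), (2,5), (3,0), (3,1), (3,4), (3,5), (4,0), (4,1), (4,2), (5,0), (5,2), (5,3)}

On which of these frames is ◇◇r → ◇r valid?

B

This is the axiom for transitivity; its first-order frame correspondent is ∀x ∀y ∀z (Rxy ∧ Ryz → Rxz).
A: fails — Rcd and Rdc but not Rcc.
B: satisfies the condition.
C: fails — R34 and R42 but not R32.
Valid on: B.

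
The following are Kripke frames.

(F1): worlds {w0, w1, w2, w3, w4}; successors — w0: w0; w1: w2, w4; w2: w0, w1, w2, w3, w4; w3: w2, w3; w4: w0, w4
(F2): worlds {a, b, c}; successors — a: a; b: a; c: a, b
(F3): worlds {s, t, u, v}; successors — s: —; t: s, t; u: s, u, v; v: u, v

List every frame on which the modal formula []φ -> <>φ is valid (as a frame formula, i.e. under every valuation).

(F1), (F2)

The schema corresponds to seriality: forall x exists y Rxy.
(F1): condition met.
(F2): condition met.
(F3): fails — world s has no successor.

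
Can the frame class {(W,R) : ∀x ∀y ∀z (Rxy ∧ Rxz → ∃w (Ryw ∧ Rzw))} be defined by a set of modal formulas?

Definable; ◇□q → □◇q defines it

The condition is convergence. A defining modal formula is ◇□q → □◇q.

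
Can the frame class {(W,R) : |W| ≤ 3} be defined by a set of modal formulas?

Modal frame validity is preserved under disjoint unions.
Any modal formula valid on each of 4 disjoint one-world frames is valid on their disjoint union (validity is preserved under disjoint unions). Each one-world frame has |W|=1≤3, but the union has |W|=4.
Hence having at most 3 worlds is not modally definable.

No — not modally definable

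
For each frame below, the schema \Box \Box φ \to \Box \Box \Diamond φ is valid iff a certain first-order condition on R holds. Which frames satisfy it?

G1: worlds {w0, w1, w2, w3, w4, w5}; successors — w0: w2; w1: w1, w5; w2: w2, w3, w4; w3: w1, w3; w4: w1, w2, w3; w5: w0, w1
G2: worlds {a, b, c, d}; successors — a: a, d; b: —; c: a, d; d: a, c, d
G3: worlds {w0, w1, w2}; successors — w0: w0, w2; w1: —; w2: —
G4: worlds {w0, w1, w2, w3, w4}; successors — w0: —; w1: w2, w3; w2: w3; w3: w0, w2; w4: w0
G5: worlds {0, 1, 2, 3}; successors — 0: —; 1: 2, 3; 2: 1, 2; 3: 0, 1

G2

Frame correspondent (Sahlqvist): \forall x \forall z (x R^2 z \to \exists w (x R^2 w \wedge zRw)) — i.e. a generalized confluence (Geach) condition.
G1: fails — w1R²w0 but no w with w1R²w and w0Rw.
G2: ✓.
G3: fails — w0R²w2 but no w with w0R²w and w2Rw.
G4: fails — w1R²w0 but no w with w1R²w and w0Rw.
G5: fails — 1R²0 but no w with 1R²w and 0Rw.
Valid on: G2.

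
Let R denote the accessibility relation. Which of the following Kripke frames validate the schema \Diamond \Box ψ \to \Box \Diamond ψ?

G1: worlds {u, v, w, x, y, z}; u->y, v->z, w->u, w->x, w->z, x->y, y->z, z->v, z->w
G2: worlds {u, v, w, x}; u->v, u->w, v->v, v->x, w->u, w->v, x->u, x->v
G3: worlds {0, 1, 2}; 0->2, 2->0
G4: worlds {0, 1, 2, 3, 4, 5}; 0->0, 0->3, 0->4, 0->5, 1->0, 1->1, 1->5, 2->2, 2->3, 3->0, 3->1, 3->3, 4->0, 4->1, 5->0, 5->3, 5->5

Frame correspondent (Sahlqvist): \forall x \forall y \forall z (Rxy \wedge Rxz \to \exists w (Ryw \wedge Rzw)) — i.e. convergence.
G1: fails — Rwu and Rwz but u and z have no common successor.
G2: holds.
G3: holds.
G4: holds.

G2, G3, G4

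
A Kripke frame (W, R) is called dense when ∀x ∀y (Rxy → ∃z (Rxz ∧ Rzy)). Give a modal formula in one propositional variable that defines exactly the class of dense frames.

□□s → □s

The condition is density. The C4 schema □□s → □s defines it.
Suppose □□s→□s is valid. Take Rxy and set V(s)={w : xR²w}. Then □□s at x, so □s at x, so s at y, i.e. ∃z(Rxz∧Rzy).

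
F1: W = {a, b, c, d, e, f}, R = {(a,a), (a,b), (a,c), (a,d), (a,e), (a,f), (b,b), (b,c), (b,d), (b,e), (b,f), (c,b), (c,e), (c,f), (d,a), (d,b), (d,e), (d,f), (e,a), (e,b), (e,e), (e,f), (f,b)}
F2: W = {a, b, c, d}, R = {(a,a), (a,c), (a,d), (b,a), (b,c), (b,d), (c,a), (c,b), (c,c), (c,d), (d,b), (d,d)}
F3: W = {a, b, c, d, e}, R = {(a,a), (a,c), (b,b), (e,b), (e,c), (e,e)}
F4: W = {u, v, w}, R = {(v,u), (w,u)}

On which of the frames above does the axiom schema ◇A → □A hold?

F4

Frame correspondent (Sahlqvist): ∀x ∀y ∀z (Rxy ∧ Rxz → y = z) — i.e. partial functionality.
F1: fails — a sees both a and b.
F2: fails — a sees both a and c.
F3: fails — a sees both a and c.
F4: holds.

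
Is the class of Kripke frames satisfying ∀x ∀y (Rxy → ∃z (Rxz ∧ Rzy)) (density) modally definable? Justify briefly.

Yes, by □□p → □p

This is a Sahlqvist condition; the C4 axiom □□p → □p defines it.
Suppose □□p→□p is valid. Take Rxy and set V(p)={w : xR²w}. Then □□p at x, so □p at x, so p at y, i.e. ∃z(Rxz∧Rzy).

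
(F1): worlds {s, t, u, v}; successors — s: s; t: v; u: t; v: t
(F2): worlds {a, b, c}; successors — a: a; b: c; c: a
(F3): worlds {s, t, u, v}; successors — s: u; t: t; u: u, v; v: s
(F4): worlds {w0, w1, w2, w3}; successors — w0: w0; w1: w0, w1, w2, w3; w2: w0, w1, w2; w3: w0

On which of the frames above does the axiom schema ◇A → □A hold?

This is the axiom for partial functionality; its first-order frame correspondent is ∀x ∀y ∀z (Rxy ∧ Rxz → y = z).
(F1): condition met.
(F2): condition met.
(F3): fails — u sees both u and v.
(F4): fails — w1 sees both w0 and w1.
Valid on: (F1), (F2).

(F1), (F2)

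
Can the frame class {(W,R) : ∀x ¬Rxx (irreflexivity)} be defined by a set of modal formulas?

Not modally definable

If a class were modally definable it would be closed under surjective bounded morphisms (Goldblatt–Thomason).
The 4-cycle (worlds a,b,c,d with a→b→c→d→a) is irreflexive, and the map sending every world to a single reflexive point • is a surjective bounded morphism (forth: every edge maps to (•,•); back: every world has a successor). So any modal formula valid on the 4-cycle is also valid on the reflexive point, which is not irreflexive.
So the class is not modally definable.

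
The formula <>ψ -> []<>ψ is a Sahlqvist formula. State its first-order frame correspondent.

The Euclidean property

Suppose ◇ψ→□◇ψ is valid. Take Rxy, Rxz and set V(ψ)={y}. Then ◇ψ at x, so □◇ψ at x, so ◇ψ at z, so some w with Rzw has ψ; w=y, i.e. Rzy. By symmetry of the argument, Ryz.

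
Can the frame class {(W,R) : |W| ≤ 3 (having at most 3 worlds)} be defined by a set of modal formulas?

Any modally definable frame class is closed under disjoint unions.
Any modal formula valid on each of 4 disjoint one-world frames is valid on their disjoint union (validity is preserved under disjoint unions). Each one-world frame has |W|=1≤3, but the union has |W|=4.
So no modal formula (or set of formulas) defines exactly the |W|≤3 frames.

No — not modally definable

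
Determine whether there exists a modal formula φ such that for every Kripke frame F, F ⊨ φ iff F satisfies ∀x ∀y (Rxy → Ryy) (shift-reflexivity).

The condition is shift-reflexivity. A defining modal formula is □(□p → p).

Yes, by □(□p → p)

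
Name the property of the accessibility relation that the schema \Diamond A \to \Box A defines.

Partial functionality

Suppose ◇A→□A is valid. Take Rxy, Rxz and set V(A)={y}. Then ◇A at x, so □A at x, so A at z, i.e. z=y.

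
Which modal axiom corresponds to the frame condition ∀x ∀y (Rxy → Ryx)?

q → □◇q

The condition is symmetry. The B schema q → □◇q defines it.
Suppose q→□◇q is valid. Take Rxy and set V(q)={x}. Then q at x, so □◇q at x, so ◇q at y, so some z with Ryz has q; z=x, i.e. Ryx.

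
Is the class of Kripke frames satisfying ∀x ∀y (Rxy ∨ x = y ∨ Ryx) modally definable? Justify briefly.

Modal frame validity is preserved under disjoint unions.
Take 2 disjoint single-world reflexive frames: each is trivially connected, but their disjoint union has 2 worlds with no edge between distinct components, so it is not connected.
So no modal formula (or set of formulas) defines exactly the connected frames.

No — not modally definable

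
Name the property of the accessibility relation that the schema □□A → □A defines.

Suppose □□A→□A is valid. Take Rxy and set V(A)={w : xR²w}. Then □□A at x, so □A at x, so A at y, i.e. ∃z(Rxz∧Rzy).

Density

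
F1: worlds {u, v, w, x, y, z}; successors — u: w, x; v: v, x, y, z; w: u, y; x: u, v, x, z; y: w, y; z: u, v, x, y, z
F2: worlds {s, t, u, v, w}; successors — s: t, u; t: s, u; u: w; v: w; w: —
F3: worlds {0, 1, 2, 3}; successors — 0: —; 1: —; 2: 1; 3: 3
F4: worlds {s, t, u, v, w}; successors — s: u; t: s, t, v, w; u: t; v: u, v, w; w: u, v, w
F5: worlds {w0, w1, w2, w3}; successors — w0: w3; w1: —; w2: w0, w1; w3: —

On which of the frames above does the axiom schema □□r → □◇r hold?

This is the axiom for a generalized confluence (Geach) condition; its first-order frame correspondent is ∀x ∀z (xRz → ∃w (xR²w ∧ zRw)).
F1: condition met.
F2: fails — uRw but no w* with uR²w* and wRw*.
F3: fails — 2R1 but no w with 2R²w and 1Rw.
F4: condition met.
F5: fails — w0Rw3 but no w with w0R²w and w3Rw.
Valid on: F1, F4.

F1, F4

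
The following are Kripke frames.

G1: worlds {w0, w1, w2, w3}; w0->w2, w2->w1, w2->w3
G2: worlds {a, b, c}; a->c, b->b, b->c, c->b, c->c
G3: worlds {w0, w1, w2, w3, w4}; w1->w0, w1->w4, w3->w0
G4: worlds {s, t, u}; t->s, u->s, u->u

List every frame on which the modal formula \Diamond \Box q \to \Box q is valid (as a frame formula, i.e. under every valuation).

G2

This is the axiom for the Euclidean property; its first-order frame correspondent is \forall x \forall y \forall z (Rxy \wedge Rxz \to Ryz).
G1: fails — Rw0w2 and Rw0w2 but not Rw2w2.
G2: condition met.
G3: fails — Rw1w0 and Rw1w0 but not Rw0w0.
G4: fails — Rts and Rts but not Rss.
Valid on: G2.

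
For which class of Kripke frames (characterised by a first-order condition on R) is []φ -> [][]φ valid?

transitivity: forall x forall y forall z (Rxy & Ryz -> Rxz)

Suppose □φ→□□φ is valid. Take Rxy, Ryz and set V(φ)={w : Rxw}. Then □φ at x, so □□φ at x, so □φ at y, so φ at z, i.e. Rxz.
Conversely, on a frame with transitivity the schema holds at every world under every valuation.
Frame condition: forall x forall y forall z (Rxy & Ryz -> Rxz).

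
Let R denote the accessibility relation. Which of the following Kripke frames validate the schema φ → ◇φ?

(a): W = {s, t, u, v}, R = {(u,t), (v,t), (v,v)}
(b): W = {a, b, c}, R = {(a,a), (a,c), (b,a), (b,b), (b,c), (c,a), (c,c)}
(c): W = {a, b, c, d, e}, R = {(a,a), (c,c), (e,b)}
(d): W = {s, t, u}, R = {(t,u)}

The schema corresponds to reflexivity: ∀x Rxx.
(a): fails — world s does not see itself.
(b): holds.
(c): fails — world b does not see itself.
(d): fails — world s does not see itself.

(b)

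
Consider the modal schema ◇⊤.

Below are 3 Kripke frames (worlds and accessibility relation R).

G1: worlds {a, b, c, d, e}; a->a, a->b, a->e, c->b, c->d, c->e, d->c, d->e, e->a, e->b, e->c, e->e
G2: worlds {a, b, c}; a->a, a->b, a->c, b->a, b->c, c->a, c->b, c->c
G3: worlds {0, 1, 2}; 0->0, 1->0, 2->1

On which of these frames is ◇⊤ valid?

G2, G3

Frame correspondent (Sahlqvist): ∀x ∃y Rxy — i.e. seriality.
G1: fails — world b has no successor.
G2: holds.
G3: holds.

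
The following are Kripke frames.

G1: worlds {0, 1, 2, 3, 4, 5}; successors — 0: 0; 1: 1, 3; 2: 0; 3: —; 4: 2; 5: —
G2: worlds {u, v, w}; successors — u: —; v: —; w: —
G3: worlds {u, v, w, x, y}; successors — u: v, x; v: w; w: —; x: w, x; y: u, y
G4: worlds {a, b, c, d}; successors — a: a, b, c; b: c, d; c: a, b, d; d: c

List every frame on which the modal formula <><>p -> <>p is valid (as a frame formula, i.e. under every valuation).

The schema corresponds to transitivity: forall x forall y forall z (Rxy & Ryz -> Rxz).
G1: fails — R42 and R20 but not R40.
G2: satisfies the condition.
G3: fails — Ruv and Rvw but not Ruw.
G4: fails — Rbc and Rcb but not Rbb.
Valid on: G2.

G2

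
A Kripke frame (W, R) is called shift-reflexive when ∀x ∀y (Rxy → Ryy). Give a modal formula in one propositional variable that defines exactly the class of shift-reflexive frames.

This is shift-reflexivity; the standard corresponding axiom is T□: □(□r → r).
Suppose □(□r→r) is valid. Take Rxy and set V(r)={w : Ryw}. Then at y, □r holds; since □(□r→r) at x, □r→r at y, so r at y, i.e. Ryy.

□(□r → r)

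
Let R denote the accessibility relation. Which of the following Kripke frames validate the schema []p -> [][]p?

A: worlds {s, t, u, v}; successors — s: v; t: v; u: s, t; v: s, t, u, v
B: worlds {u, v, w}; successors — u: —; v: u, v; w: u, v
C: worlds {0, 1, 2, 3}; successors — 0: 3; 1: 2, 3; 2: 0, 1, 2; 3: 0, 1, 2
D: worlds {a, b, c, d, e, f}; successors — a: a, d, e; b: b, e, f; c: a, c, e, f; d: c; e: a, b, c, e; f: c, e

The schema corresponds to transitivity: forall x forall y forall z (Rxy & Ryz -> Rxz).
A: fails — Rtv and Rvt but not Rtt.
B: holds.
C: fails — R31 and R13 but not R33.
D: fails — Reb and Rbf but not Ref.

B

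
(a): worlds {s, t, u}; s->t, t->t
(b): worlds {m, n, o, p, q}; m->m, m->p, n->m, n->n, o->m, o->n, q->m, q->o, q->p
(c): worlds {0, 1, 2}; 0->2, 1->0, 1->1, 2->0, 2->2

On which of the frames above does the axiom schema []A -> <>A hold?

(c)

Frame correspondent (Sahlqvist): forall x exists y Rxy — i.e. seriality.
(a): fails — world u has no successor.
(b): fails — world p has no successor.
(c): holds.
Valid on: (c).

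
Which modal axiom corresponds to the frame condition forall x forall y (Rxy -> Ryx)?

ψ → □◇ψ

A defining formula is ψ → □◇ψ (the B axiom).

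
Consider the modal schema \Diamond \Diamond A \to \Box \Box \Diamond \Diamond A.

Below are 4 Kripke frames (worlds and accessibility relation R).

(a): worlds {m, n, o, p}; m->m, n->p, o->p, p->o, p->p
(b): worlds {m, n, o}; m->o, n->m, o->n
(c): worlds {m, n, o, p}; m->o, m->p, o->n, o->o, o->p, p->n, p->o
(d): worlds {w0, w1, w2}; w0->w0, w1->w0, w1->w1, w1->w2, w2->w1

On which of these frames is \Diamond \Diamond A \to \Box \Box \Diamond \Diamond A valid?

(a)

This is the axiom for a generalized confluence (Geach) condition; its first-order frame correspondent is \forall x \forall y \forall z ((x R^2 y \wedge x R^2 z) \to \exists w (y = w \wedge z R^2 w)).
(a): holds.
(b): fails — mR²n, mR²n but no w with n=w and nR²w.
(c): fails — mR²n, mR²n but no w with n=w and nR²w.
(d): fails — w1R²w1, w1R²w0 but no w with w1=w and w0R²w.
Valid on: (a).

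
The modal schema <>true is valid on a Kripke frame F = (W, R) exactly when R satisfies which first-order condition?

seriality

◇⊤ holds at w iff w has a successor, so frame-validity of ◇⊤ is exactly seriality. Equivalently via □ψ → ◇ψ:
Suppose □ψ→◇ψ is valid. At any x set V(ψ)=W. Then □ψ at x, so ◇ψ at x, so x has a successor.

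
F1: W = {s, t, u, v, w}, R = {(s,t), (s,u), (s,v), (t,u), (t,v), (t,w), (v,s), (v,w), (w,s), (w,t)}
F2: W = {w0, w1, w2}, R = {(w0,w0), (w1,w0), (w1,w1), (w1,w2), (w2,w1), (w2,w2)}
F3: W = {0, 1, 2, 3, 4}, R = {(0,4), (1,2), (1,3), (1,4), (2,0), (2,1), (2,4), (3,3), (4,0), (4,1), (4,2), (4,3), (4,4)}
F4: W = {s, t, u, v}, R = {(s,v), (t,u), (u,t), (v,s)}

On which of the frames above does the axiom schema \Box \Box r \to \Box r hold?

The schema corresponds to density: \forall x \forall y (Rxy \to \exists z (Rxz \wedge Rzy)).
F1: fails — Rtv but no z with Rtz and Rzv.
F2: satisfies the condition.
F3: satisfies the condition.
F4: fails — Rtu but no z with Rtz and Rzu.
Valid on: F2, F3.

F2, F3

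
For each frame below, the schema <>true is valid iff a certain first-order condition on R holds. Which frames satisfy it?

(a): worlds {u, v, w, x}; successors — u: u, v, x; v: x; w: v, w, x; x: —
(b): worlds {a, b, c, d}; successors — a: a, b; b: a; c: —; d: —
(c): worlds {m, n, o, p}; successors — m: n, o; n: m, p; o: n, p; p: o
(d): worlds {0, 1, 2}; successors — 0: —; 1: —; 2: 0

Frame correspondent (Sahlqvist): forall x exists y Rxy — i.e. seriality.
(a): fails — world x has no successor.
(b): fails — world c has no successor.
(c): satisfies the condition.
(d): fails — world 0 has no successor.
Valid on: (c).

(c)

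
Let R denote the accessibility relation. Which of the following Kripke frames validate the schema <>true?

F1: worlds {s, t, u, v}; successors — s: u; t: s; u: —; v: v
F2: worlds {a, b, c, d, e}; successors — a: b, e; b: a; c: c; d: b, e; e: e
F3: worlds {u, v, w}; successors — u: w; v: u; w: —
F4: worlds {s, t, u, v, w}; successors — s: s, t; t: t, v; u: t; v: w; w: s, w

F2, F4

This is the axiom for seriality; its first-order frame correspondent is forall x exists y Rxy.
F1: fails — world u has no successor.
F2: holds.
F3: fails — world w has no successor.
F4: holds.
Valid on: F2, F4.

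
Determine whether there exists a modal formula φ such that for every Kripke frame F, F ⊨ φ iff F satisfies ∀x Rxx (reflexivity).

Yes — defined by □p → p

The condition is reflexivity. A defining modal formula is □p → p.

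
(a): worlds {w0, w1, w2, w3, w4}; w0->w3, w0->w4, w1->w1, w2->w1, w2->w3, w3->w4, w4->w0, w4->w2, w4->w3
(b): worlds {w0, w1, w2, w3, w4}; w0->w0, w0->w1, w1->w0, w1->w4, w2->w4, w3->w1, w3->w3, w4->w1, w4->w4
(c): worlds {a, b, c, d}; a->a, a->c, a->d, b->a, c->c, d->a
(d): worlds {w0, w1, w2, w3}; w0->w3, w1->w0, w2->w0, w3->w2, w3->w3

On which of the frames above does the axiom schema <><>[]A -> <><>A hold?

(b), (c)

The schema corresponds to a generalized confluence (Geach) condition: forall x forall y (x R^2 y -> exists w (yRw & x R^2 w)).
(a): fails — w2R²w4 but no w with w4Rw and w2R²w.
(b): condition met.
(c): condition met.
(d): fails — w0R²w2 but no w with w2Rw and w0R²w.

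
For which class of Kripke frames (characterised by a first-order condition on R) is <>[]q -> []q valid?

the Euclidean property: forall x forall y forall z (Rxy & Rxz -> Ryz)

Replacing q by ¬q and contraposing gives the equivalent schema ◇q → □◇q.
Suppose ◇q→□◇q is valid. Take Rxy, Rxz and set V(q)={y}. Then ◇q at x, so □◇q at x, so ◇q at z, so some w with Rzw has q; w=y, i.e. Rzy. By symmetry of the argument, Ryz.
The converse is a direct semantic check.
Frame condition: forall x forall y forall z (Rxy & Rxz -> Ryz).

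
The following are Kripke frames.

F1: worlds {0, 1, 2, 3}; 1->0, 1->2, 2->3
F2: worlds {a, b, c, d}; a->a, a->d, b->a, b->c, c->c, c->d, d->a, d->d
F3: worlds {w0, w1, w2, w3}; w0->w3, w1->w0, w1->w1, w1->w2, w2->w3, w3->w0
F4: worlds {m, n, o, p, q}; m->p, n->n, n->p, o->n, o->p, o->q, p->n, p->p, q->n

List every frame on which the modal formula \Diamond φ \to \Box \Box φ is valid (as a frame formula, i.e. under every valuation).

The schema corresponds to a generalized confluence (Geach) condition: \forall x \forall y \forall z ((xRy \wedge x R^2 z) \to \exists w (y = w \wedge z = w)).
F1: fails — 1R0, 1R²3 but 0 ≠ 3.
F2: fails — aRa, aR²d but a ≠ d.
F3: fails — w0Rw3, w0R²w0 but w3 ≠ w0.
F4: fails — mRp, mR²n but p ≠ n.

none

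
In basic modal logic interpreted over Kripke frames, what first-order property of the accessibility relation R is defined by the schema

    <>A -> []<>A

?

the Euclidean property

Suppose ◇A→□◇A is valid. Take Rxy, Rxz and set V(A)={y}. Then ◇A at x, so □◇A at x, so ◇A at z, so some w with Rzw has A; w=y, i.e. Rzy. By symmetry of the argument, Ryz.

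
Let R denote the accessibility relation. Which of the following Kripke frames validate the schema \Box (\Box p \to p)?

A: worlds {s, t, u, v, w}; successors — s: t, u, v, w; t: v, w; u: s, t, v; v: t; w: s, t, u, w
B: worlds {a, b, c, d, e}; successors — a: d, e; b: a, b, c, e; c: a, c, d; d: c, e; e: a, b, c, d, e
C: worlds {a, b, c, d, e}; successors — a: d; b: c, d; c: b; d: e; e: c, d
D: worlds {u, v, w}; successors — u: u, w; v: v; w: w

Frame correspondent (Sahlqvist): \forall x \forall y (Rxy \to Ryy) — i.e. shift-reflexivity.
A: fails — Ruv but not Rvv.
B: fails — Rcd but not Rdd.
C: fails — Rbc but not Rcc.
D: holds.

D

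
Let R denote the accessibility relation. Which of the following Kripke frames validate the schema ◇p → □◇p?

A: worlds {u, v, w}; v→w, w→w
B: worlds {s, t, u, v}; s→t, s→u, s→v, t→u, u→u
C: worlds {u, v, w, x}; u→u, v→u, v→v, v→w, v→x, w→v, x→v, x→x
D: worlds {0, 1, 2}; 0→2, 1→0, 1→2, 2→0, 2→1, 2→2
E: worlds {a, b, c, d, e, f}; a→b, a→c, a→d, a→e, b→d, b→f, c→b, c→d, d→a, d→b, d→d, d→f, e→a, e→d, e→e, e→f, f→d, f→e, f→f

This is the axiom for the Euclidean property; its first-order frame correspondent is ∀x ∀y ∀z (Rxy ∧ Rxz → Ryz).
A: ✓.
B: fails — Rsv and Rsv but not Rvv.
C: fails — Rvw and Rvw but not Rww.
D: fails — R10 and R10 but not R00.
E: fails — Rab and Rab but not Rbb.

A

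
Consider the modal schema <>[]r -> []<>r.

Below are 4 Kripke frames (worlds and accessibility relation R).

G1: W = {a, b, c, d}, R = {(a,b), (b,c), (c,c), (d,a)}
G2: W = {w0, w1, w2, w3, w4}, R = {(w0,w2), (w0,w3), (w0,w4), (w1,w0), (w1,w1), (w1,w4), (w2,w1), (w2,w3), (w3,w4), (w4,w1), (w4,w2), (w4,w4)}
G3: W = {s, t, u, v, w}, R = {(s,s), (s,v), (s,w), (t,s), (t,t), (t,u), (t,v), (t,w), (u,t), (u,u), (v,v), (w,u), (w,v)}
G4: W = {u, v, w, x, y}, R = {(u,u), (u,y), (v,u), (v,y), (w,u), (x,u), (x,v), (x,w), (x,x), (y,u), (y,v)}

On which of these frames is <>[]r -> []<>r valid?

The schema corresponds to convergence: forall x forall y forall z (Rxy & Rxz -> exists w (Ryw & Rzw)).
G1: ✓.
G2: fails — Rw0w2 and Rw0w3 but w2 and w3 have no common successor.
G3: fails — Rtv and Rtu but v and u have no common successor.
G4: ✓.
Valid on: G1, G4.

G1, G4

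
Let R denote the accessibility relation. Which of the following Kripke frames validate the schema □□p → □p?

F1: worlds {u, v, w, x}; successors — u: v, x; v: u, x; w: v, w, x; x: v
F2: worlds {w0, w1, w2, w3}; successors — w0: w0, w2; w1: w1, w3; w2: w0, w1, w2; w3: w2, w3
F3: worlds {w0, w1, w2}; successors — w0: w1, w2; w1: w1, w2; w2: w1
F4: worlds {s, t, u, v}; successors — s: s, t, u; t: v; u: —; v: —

F2, F3

The schema corresponds to density: ∀x ∀y (Rxy → ∃z (Rxz ∧ Rzy)).
F1: fails — Rvu but no z with Rvz and Rzu.
F2: satisfies the condition.
F3: satisfies the condition.
F4: fails — Rtv but no z with Rtz and Rzv.
Valid on: F2, F3.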